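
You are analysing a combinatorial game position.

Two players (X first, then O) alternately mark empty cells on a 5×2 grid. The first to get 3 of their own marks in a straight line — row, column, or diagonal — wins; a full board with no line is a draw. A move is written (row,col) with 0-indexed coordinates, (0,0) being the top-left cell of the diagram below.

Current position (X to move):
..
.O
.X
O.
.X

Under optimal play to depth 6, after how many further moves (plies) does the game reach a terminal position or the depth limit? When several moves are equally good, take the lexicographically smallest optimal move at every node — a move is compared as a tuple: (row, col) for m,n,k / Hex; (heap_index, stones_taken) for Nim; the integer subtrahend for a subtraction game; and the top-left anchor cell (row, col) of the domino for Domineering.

PV length from [../.O/.X/O./.X]: 1 ply

p1 X@[../.O/.X/O./.X]: (0,0)[X./.O/.X/O./.X]+0 (0,1)[.X/.O/.X/O./.X]+0 (1,0)[../XO/.X/O./.X]+0 (2,0)[../.O/XX/O./.X]+0 (3,1)[../.O/.X/OX/.X]+1* (4,0)[../.O/.X/O./XX]+0
p2 O@[../.O/.X/OX/.X] terminal -1; root [../.O/.X/O./.X] d6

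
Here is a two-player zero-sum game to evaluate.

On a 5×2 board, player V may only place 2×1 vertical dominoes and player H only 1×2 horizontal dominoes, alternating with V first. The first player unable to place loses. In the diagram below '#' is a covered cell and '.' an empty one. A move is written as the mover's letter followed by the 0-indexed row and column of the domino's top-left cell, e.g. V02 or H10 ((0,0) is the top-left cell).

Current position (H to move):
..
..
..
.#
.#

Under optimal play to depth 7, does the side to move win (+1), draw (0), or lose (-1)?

ply 1, H at ../../../.#/.# | H00=-1→##/../../.#/.#; H10=+1→../##/../.#/.#*; H20=-1→../../##/.#/.#
ply 2, V at ../##/../.#/.# | V20=-1→../##/#./##/.#*; V30=-1→../##/../##/##
ply 3, H at ../##/#./##/.# | H00=+1→##/##/#./##/.#*
ply 4: ##/##/#./##/.# is terminal -1 (V); from ../../../.#/.# depth 7

value(../../../.#/.#, H) = +1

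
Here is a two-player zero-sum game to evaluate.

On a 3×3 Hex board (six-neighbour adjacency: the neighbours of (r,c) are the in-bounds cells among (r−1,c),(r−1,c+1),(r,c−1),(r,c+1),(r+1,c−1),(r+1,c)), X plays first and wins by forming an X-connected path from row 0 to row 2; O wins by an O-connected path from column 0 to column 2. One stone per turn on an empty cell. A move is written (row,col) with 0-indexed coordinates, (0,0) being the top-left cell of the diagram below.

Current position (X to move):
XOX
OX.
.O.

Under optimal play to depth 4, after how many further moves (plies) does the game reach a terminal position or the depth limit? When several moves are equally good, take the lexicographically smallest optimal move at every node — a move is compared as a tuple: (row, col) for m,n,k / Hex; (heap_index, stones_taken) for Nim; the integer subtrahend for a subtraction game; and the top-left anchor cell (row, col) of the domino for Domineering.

PV length from [XOX/OX./.O.]: 3 plies

ply 1, X at XOX/OX./.O. | (1,2)=+1→XOX/OXX/.O.*; (2,0)=+1→XOX/OX./XO.; (2,2)=+1→XOX/OX./.OX
ply 2, O at XOX/OXX/.O. | (2,0)=-1→XOX/OXX/OO.*; (2,2)=-1→XOX/OXX/.OO
ply 3, X at XOX/OXX/OO. | (2,2)=+1→XOX/OXX/OOX*
ply 4: XOX/OXX/OOX is terminal -1 (O); from XOX/OX./.O. depth 4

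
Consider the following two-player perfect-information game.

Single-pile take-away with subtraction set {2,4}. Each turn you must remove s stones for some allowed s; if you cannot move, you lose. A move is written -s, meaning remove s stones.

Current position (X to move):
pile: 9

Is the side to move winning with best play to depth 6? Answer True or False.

p1 X@[9]: -2[7]+1* -4[5]-1
p2 O@[7]: -2[5]-1* -4[3]-1
p3 X@[5]: -2[3]-1 -4[1]+1*
p4 O@[1] terminal -1; root [9] d6

X winning at [9]: True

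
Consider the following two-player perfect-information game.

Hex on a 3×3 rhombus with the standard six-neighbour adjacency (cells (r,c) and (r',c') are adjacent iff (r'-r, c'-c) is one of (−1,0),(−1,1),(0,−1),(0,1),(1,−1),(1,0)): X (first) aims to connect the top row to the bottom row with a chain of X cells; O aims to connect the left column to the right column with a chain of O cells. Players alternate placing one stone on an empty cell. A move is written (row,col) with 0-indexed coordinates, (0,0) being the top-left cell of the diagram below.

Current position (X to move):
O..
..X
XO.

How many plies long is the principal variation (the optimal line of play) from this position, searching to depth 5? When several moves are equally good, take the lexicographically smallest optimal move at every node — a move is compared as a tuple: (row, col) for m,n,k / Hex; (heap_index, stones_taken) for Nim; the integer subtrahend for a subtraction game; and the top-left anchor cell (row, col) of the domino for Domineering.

[O../..X/XO.] X move#1: (0,1):+1/OX./..X/XO.*, (0,2):+1/O.X/..X/XO., (1,0):+1/O../X.X/XO., (1,1):+1/O../.XX/XO., (2,2):+1/O../..X/XOX
[OX./..X/XO.] O move#2: (0,2):-1/OXO/..X/XO.*, (1,0):-1/OX./O.X/XO., (1,1):-1/OX./.OX/XO., (2,2):-1/OX./..X/XOO
[OXO/..X/XO.] X move#3: (1,0):+1/OXO/X.X/XO.*, (1,1):+1/OXO/.XX/XO., (2,2):+1/OXO/..X/XOX
[OXO/X.X/XO.] end (terminal -1, O#4); searched O../..X/XO. to 5

PV length from [O../..X/XO.]: 3 plies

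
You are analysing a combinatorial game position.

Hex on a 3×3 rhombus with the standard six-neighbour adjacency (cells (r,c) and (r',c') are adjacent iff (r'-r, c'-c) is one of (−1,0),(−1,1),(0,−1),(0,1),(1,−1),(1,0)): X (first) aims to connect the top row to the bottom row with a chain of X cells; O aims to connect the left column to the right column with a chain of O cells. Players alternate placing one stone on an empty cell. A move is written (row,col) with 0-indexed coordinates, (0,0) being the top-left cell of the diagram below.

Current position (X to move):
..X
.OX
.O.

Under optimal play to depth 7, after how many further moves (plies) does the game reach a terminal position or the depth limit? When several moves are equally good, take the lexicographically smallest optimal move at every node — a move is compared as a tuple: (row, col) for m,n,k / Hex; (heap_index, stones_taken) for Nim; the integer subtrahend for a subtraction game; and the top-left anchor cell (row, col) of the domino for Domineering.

PV length from [..X/.OX/.O.]: 5 plies

[..X/.OX/.O.] X move#1: (0,0):-1/X.X/.OX/.O., (0,1):-1/.XX/.OX/.O., (1,0):+1/..X/XOX/.O.*, (2,0):+1/..X/.OX/XO., (2,2):+1/..X/.OX/.OX
[..X/XOX/.O.] O move#2: (0,0):-1/O.X/XOX/.O.*, (0,1):-1/.OX/XOX/.O., (2,0):-1/..X/XOX/OO., (2,2):-1/..X/XOX/.OO
[O.X/XOX/.O.] X move#3: (0,1):+1/OXX/XOX/.O.*, (2,0):+1/O.X/XOX/XO., (2,2):+1/O.X/XOX/.OX
[OXX/XOX/.O.] O move#4: (2,0):-1/OXX/XOX/OO.*, (2,2):-1/OXX/XOX/.OO
[OXX/XOX/OO.] X move#5: (2,2):+1/OXX/XOX/OOX*
[OXX/XOX/OOX] end (terminal -1, O#6); searched ..X/.OX/.O. to 7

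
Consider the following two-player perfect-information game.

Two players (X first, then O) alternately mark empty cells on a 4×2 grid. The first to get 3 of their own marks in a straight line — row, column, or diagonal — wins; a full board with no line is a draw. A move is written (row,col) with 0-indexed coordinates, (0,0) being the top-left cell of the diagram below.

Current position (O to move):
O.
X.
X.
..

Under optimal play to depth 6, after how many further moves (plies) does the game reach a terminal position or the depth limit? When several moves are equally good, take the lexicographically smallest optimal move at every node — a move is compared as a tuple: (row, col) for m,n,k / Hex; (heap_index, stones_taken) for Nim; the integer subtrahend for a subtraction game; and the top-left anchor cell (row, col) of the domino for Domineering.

PV length from [O./X./X./..]: 5 plies

[O./X./X./..] O move#1: (0,1):-1/OO/X./X./.., (1,1):-1/O./XO/X./.., (2,1):-1/O./X./XO/.., (3,0):+0/O./X./X./O.*, (3,1):-1/O./X./X./.O
[O./X./X./O.] X move#2: (0,1):+0/OX/X./X./O.*, (1,1):+0/O./XX/X./O., (2,1):+0/O./X./XX/O., (3,1):+0/O./X./X./OX
[OX/X./X./O.] O move#3: (1,1):+0/OX/XO/X./O.*, (2,1):+0/OX/X./XO/O., (3,1):+0/OX/X./X./OO
[OX/XO/X./O.] X move#4: (2,1):+0/OX/XO/XX/O.*, (3,1):+0/OX/XO/X./OX
[OX/XO/XX/O.] O move#5: (3,1):+0/OX/XO/XX/OO*
[OX/XO/XX/OO] end (terminal +0, X#6); searched O./X./X./.. to 6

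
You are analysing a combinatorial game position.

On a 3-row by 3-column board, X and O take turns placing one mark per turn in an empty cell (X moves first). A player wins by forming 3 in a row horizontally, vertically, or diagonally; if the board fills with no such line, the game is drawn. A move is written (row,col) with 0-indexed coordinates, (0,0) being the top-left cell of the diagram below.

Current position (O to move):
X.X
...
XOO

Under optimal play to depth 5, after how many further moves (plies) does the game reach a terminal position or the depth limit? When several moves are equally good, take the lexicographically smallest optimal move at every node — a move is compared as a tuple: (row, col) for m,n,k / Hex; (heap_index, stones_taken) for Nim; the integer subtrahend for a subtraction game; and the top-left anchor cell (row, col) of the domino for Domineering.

[X.X/.../XOO] O move#1: (0,1):-1/XOX/.../XOO*, (1,0):-1/X.X/O../XOO, (1,1):-1/X.X/.O./XOO, (1,2):-1/X.X/..O/XOO
[XOX/.../XOO] X move#2: (1,0):+1/XOX/X../XOO*, (1,1):+1/XOX/.X./XOO, (1,2):-1/XOX/..X/XOO
[XOX/X../XOO] end (terminal -1, O#3); searched X.X/.../XOO to 5

PV length from [X.X/.../XOO]: 2 plies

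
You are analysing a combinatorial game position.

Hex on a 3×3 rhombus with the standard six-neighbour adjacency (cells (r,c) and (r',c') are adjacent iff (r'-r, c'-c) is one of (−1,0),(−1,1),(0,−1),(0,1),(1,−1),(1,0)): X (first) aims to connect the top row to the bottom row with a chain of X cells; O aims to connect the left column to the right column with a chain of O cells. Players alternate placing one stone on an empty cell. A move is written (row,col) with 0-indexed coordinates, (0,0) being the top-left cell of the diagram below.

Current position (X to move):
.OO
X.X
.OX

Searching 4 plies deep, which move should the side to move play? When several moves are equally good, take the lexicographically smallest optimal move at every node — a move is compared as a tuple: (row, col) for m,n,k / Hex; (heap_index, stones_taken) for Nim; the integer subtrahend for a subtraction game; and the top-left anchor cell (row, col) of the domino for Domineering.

X's best at [.OO/X.X/.OX]: (0,0)

p1 X@[.OO/X.X/.OX]: (0,0)[XOO/X.X/.OX]+1* (1,1)[.OO/XXX/.OX]-1 (2,0)[.OO/X.X/XOX]-1
p2 O@[XOO/X.X/.OX]: (1,1)[XOO/XOX/.OX]-1* (2,0)[XOO/X.X/OOX]-1
p3 X@[XOO/XOX/.OX]: (2,0)[XOO/XOX/XOX]+1*
p4 O@[XOO/XOX/XOX] terminal -1; root [.OO/X.X/.OX] d4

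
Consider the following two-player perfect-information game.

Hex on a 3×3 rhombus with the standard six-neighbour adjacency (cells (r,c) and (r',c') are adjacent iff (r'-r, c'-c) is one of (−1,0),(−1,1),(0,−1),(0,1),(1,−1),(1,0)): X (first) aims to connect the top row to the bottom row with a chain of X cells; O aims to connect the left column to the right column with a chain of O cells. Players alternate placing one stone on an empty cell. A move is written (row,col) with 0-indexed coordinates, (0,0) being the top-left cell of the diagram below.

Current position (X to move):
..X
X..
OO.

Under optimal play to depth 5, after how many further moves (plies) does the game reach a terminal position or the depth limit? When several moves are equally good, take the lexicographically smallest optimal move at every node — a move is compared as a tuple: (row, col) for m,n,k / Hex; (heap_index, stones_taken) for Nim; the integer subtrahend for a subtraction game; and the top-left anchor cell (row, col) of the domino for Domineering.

[..X/X../OO.] X move#1: (0,0):-1/X.X/X../OO.*, (0,1):-1/.XX/X../OO., (1,1):-1/..X/XX./OO., (1,2):-1/..X/X.X/OO., (2,2):-1/..X/X../OOX
[X.X/X../OO.] O move#2: (0,1):+1/XOX/X../OO.*, (1,1):+1/X.X/XO./OO., (1,2):+1/X.X/X.O/OO., (2,2):+1/X.X/X../OOO
[XOX/X../OO.] X move#3: (1,1):-1/XOX/XX./OO.*, (1,2):-1/XOX/X.X/OO., (2,2):-1/XOX/X../OOX
[XOX/XX./OO.] O move#4: (1,2):+1/XOX/XXO/OO.*, (2,2):+1/XOX/XX./OOO
[XOX/XXO/OO.] end (terminal -1, X#5); searched ..X/X../OO. to 5

PV length from [..X/X../OO.]: 4 plies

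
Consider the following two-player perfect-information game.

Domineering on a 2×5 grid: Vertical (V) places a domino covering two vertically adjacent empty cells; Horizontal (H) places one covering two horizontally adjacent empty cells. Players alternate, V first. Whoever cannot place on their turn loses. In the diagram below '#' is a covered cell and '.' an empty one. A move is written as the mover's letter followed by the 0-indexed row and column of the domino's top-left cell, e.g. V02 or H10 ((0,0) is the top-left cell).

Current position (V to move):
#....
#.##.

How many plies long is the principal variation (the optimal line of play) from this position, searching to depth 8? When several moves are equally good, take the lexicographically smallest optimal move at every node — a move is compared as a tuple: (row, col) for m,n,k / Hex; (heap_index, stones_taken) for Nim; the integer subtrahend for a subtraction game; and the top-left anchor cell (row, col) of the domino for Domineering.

PV length from [#..../#.##.]: 2 plies

p1 V@[#..../#.##.]: V01[##.../####.]-1* V04[#...#/#.###]-1
p2 H@[##.../####.]: H02[####./####.]-1 H03[##.##/####.]+1*
p3 V@[##.##/####.] terminal -1; root [#..../#.##.] d8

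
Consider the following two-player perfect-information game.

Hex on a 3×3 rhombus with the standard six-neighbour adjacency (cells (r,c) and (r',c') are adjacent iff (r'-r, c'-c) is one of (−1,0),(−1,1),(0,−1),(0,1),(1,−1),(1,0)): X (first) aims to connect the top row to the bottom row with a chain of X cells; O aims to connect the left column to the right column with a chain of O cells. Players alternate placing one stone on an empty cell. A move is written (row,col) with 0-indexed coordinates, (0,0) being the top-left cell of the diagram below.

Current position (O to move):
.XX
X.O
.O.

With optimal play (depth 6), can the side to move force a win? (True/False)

p1 O@[.XX/X.O/.O.]: (0,0)[OXX/X.O/.O.]-1 (1,1)[.XX/XOO/.O.]-1 (2,0)[.XX/X.O/OO.]+1* (2,2)[.XX/X.O/.OO]-1
p2 X@[.XX/X.O/OO.] terminal -1; root [.XX/X.O/.O.] d6

O winning at [.XX/X.O/.O.]: True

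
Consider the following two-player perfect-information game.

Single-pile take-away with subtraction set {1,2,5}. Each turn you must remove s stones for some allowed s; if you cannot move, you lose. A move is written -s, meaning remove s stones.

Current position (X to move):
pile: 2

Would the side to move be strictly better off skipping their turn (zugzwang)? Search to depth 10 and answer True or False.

p1 X@[2]: -1[1]-1 -2[0]+1*
p2 O@[0] terminal -1; root [2] d10
if X skipped the turn, O would face:
~ p1 O@[2]: -1[1]-1 -2[0]+1*
~ p2 X@[0] terminal -1; root [2] d10
compare (X): move=+1 vs pass=-1

zugzwang(2, X) = False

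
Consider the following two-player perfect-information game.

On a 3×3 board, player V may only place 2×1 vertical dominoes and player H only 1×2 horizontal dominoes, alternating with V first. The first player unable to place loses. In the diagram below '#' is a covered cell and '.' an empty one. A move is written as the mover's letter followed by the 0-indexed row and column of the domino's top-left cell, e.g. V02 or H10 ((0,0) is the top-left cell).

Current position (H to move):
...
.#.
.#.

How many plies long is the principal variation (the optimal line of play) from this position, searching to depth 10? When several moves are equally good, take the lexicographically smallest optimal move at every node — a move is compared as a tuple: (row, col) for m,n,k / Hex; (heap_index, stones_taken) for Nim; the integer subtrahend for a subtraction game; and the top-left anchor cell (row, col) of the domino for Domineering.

ply 1, H at .../.#./.#. | H00=-1→##./.#./.#.*; H01=-1→.##/.#./.#.
ply 2, V at ##./.#./.#. | V02=+1→###/.##/.#.*; V10=+1→##./##./##.; V12=+1→##./.##/.##
ply 3: ###/.##/.#. is terminal -1 (H); from .../.#./.#. depth 10

PV length from [.../.#./.#.]: 2 plies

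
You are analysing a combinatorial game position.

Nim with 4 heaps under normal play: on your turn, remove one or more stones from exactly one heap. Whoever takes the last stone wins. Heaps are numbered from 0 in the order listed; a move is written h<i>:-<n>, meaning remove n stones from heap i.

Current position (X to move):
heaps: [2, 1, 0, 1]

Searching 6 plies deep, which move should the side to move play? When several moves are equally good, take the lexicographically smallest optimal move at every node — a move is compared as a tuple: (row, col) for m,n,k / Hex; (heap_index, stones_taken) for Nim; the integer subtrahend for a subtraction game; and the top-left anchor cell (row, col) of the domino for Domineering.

X's best at [(2,1,0,1)]: h0:-2

p1 X@[(2,1,0,1)]: h0:-1[(1,1,0,1)]-1 h0:-2[(0,1,0,1)]+1* h1:-1[(2,0,0,1)]-1 h3:-1[(2,1,0,0)]-1
p2 O@[(0,1,0,1)]: h1:-1[(0,0,0,1)]-1* h3:-1[(0,1,0,0)]-1
p3 X@[(0,0,0,1)]: h3:-1[(0,0,0,0)]+1*
p4 O@[(0,0,0,0)] terminal -1; root [(2,1,0,1)] d6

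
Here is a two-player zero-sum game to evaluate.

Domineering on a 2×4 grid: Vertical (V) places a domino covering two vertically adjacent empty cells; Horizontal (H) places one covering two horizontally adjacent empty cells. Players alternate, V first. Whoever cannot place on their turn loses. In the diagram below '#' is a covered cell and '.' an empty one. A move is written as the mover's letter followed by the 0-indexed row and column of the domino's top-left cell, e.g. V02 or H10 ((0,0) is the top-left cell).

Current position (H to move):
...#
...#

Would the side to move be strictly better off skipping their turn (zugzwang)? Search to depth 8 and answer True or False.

p1 H@[...#/...#]: H00[##.#/...#]+1* H01[.###/...#]+1 H10[...#/##.#]+1 H11[...#/.###]+1
p2 V@[##.#/...#]: V02[####/..##]-1*
p3 H@[####/..##]: H10[####/####]+1*
p4 V@[####/####] terminal -1; root [...#/...#] d8
pass branch (V moves first from the same position):
  | p1 V@[...#/...#]: V00[#..#/#..#]-1 V01[.#.#/.#.#]+1* V02[..##/..##]-1
  | p2 H@[.#.#/.#.#] terminal -1; root [...#/...#] d8
H moving scores +1; H passing scores -1

zugzwang(...#/...#, H) = False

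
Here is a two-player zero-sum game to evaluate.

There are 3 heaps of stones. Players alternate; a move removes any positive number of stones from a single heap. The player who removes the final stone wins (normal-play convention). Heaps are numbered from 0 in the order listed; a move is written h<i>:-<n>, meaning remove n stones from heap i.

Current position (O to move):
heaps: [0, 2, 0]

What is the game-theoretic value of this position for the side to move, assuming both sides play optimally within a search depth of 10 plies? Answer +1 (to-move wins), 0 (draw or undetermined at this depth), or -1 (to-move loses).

value((0,2,0), O) = +1

[(0,2,0)] O move#1: h1:-1:-1/(0,1,0), h1:-2:+1/(0,0,0)*
[(0,0,0)] end (terminal -1, X#2); searched (0,2,0) to 10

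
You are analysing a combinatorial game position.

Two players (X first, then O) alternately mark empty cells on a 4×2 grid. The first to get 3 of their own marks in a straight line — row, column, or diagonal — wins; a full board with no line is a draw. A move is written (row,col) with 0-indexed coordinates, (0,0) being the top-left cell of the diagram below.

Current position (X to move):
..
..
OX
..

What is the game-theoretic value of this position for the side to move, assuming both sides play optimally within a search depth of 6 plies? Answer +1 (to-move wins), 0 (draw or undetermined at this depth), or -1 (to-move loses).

value(../../OX/.., X) = +1

ply 1, X at ../../OX/.. | (0,0)=+0→X./../OX/..; (0,1)=+0→.X/../OX/..; (1,0)=+0→../X./OX/..; (1,1)=+1→../.X/OX/..*; (3,0)=+0→../../OX/X.; (3,1)=+0→../../OX/.X
ply 2, O at ../.X/OX/.. | (0,0)=-1→O./.X/OX/..*; (0,1)=-1→.O/.X/OX/..; (1,0)=-1→../OX/OX/..; (3,0)=-1→../.X/OX/O.; (3,1)=-1→../.X/OX/.O
ply 3, X at O./.X/OX/.. | (0,1)=+1→OX/.X/OX/..*; (1,0)=+1→O./XX/OX/..; (3,0)=-1→O./.X/OX/X.; (3,1)=+1→O./.X/OX/.X
ply 4: OX/.X/OX/.. is terminal -1 (O); from ../../OX/.. depth 6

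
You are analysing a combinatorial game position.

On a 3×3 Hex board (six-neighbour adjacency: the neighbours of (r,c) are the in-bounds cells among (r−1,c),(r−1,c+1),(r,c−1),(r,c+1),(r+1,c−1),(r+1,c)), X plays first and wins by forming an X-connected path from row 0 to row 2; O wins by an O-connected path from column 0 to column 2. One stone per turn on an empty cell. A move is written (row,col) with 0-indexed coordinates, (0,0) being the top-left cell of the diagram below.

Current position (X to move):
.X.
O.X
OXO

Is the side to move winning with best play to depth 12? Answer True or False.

X winning at [.X./O.X/OXO]: True

[.X./O.X/OXO] X move#1: (0,0):+1/XX./O.X/OXO*, (0,2):+1/.XX/O.X/OXO, (1,1):+1/.X./OXX/OXO
[XX./O.X/OXO] O move#2: (0,2):-1/XXO/O.X/OXO*, (1,1):-1/XX./OOX/OXO
[XXO/O.X/OXO] X move#3: (1,1):+1/XXO/OXX/OXO*
[XXO/OXX/OXO] end (terminal -1, O#4); searched .X./O.X/OXO to 12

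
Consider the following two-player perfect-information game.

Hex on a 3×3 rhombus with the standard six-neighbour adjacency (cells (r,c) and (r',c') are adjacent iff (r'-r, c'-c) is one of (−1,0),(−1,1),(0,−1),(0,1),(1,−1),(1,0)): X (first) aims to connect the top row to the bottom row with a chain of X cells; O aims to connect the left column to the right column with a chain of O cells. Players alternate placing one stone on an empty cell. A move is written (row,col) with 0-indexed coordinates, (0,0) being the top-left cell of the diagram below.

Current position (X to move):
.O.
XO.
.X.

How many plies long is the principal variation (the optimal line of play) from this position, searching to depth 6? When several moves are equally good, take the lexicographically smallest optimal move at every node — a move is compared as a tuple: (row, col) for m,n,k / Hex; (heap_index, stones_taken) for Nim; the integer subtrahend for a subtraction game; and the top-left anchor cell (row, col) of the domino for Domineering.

ply 1, X at .O./XO./.X. | (0,0)=-1→XO./XO./.X.*; (0,2)=-1→.OX/XO./.X.; (1,2)=-1→.O./XOX/.X.; (2,0)=-1→.O./XO./XX.; (2,2)=-1→.O./XO./.XX
ply 2, O at XO./XO./.X. | (0,2)=-1→XOO/XO./.X.; (1,2)=-1→XO./XOO/.X.; (2,0)=+1→XO./XO./OX.*; (2,2)=-1→XO./XO./.XO
ply 3, X at XO./XO./OX. | (0,2)=-1→XOX/XO./OX.*; (1,2)=-1→XO./XOX/OX.; (2,2)=-1→XO./XO./OXX
ply 4, O at XOX/XO./OX. | (1,2)=+1→XOX/XOO/OX.*; (2,2)=-1→XOX/XO./OXO
ply 5: XOX/XOO/OX. is terminal -1 (X); from .O./XO./.X. depth 6

PV length from [.O./XO./.X.]: 4 plies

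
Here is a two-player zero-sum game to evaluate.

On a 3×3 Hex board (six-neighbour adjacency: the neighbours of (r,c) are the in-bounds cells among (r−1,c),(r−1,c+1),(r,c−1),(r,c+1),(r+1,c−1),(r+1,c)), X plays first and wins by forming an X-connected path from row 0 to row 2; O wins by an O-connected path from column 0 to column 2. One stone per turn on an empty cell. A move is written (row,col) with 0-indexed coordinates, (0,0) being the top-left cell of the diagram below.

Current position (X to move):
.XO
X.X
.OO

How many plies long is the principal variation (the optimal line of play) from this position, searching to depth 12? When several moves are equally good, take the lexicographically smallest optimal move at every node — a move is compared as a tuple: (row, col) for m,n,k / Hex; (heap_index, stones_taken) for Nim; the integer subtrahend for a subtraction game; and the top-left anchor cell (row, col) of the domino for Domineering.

p1 X@[.XO/X.X/.OO]: (0,0)[XXO/X.X/.OO]-1 (1,1)[.XO/XXX/.OO]-1 (2,0)[.XO/X.X/XOO]+1*
p2 O@[.XO/X.X/XOO] terminal -1; root [.XO/X.X/.OO] d12

PV length from [.XO/X.X/.OO]: 1 ply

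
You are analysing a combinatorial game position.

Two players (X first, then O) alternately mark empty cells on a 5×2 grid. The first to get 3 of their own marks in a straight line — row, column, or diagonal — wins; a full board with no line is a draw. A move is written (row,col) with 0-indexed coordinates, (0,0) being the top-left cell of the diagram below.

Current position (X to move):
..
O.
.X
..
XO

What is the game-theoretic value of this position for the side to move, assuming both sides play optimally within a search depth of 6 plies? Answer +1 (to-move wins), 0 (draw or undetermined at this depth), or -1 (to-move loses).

value(../O./.X/../XO, X) = +1

[../O./.X/../XO] X move#1: (0,0):+0/X./O./.X/../XO, (0,1):+0/.X/O./.X/../XO, (1,1):+1/../OX/.X/../XO*, (2,0):+1/../O./XX/../XO, (3,0):+0/../O./.X/X./XO, (3,1):+0/../O./.X/.X/XO
[../OX/.X/../XO] O move#2: (0,0):-1/O./OX/.X/../XO*, (0,1):-1/.O/OX/.X/../XO, (2,0):-1/../OX/OX/../XO, (3,0):-1/../OX/.X/O./XO, (3,1):-1/../OX/.X/.O/XO
[O./OX/.X/../XO] X move#3: (0,1):+1/OX/OX/.X/../XO*, (2,0):+1/O./OX/XX/../XO, (3,0):-1/O./OX/.X/X./XO, (3,1):+1/O./OX/.X/.X/XO
[OX/OX/.X/../XO] end (terminal -1, O#4); searched ../O./.X/../XO to 6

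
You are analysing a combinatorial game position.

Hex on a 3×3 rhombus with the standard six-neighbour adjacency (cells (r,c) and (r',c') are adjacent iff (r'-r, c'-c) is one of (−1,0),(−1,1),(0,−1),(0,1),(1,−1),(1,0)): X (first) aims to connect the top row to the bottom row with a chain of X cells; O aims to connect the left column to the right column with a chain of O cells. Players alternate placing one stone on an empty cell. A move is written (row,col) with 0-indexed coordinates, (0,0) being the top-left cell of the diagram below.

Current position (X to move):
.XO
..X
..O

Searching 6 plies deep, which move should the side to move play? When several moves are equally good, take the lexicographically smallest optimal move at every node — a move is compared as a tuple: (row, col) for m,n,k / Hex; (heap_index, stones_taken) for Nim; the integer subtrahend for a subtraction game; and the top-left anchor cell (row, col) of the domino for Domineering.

X's best at [.XO/..X/..O]: (1,1)

[.XO/..X/..O] X move#1: (0,0):-1/XXO/..X/..O, (1,0):-1/.XO/X.X/..O, (1,1):+1/.XO/.XX/..O*, (2,0):+1/.XO/..X/X.O, (2,1):-1/.XO/..X/.XO
[.XO/.XX/..O] O move#2: (0,0):-1/OXO/.XX/..O*, (1,0):-1/.XO/OXX/..O, (2,0):-1/.XO/.XX/O.O, (2,1):-1/.XO/.XX/.OO
[OXO/.XX/..O] X move#3: (1,0):+1/OXO/XXX/..O*, (2,0):+1/OXO/.XX/X.O, (2,1):+1/OXO/.XX/.XO
[OXO/XXX/..O] O move#4: (2,0):-1/OXO/XXX/O.O*, (2,1):-1/OXO/XXX/.OO
[OXO/XXX/O.O] X move#5: (2,1):+1/OXO/XXX/OXO*
[OXO/XXX/OXO] end (terminal -1, O#6); searched .XO/..X/..O to 6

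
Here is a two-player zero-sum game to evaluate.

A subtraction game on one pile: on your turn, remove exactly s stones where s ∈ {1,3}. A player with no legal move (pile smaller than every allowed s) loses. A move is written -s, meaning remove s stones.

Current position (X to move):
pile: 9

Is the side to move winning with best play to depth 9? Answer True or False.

X winning at [9]: True

[9] X move#1: -1:+1/8*, -3:+1/6
[8] O move#2: -1:-1/7*, -3:-1/5
[7] X move#3: -1:+1/6*, -3:+1/4
[6] O move#4: -1:-1/5*, -3:-1/3
[5] X move#5: -1:+1/4*, -3:+1/2
[4] O move#6: -1:-1/3*, -3:-1/1
[3] X move#7: -1:+1/2*, -3:+1/0
[2] O move#8: -1:-1/1*
[1] X move#9: -1:+1/0*
[0] end (terminal -1, O#10); searched 9 to 9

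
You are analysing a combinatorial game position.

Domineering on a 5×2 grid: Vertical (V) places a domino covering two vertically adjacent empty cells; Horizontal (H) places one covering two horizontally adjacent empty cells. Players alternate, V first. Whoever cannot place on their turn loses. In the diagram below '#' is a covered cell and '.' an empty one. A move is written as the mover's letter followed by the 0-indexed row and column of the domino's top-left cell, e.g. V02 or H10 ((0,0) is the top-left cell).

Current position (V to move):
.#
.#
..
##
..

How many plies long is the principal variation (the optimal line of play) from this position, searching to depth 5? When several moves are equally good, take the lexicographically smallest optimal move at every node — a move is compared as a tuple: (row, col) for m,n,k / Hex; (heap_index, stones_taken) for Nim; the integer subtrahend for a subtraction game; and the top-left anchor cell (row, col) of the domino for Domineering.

PV length from [.#/.#/../##/..]: 2 plies

[.#/.#/../##/..] V move#1: V00:-1/##/##/../##/..*, V10:-1/.#/##/#./##/..
[##/##/../##/..] H move#2: H20:+1/##/##/##/##/..*, H40:+1/##/##/../##/##
[##/##/##/##/..] end (terminal -1, V#3); searched .#/.#/../##/.. to 5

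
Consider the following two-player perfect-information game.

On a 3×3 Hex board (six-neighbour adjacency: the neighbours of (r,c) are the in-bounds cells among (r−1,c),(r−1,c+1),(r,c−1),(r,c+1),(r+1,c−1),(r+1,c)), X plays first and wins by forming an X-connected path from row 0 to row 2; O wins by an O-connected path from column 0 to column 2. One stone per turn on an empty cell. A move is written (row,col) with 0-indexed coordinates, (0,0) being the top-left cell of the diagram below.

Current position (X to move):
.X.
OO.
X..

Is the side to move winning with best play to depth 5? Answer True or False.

X winning at [.X./OO./X..]: False

p1 X@[.X./OO./X..]: (0,0)[XX./OO./X..]-1* (0,2)[.XX/OO./X..]-1 (1,2)[.X./OOX/X..]-1 (2,1)[.X./OO./XX.]-1 (2,2)[.X./OO./X.X]-1
p2 O@[XX./OO./X..]: (0,2)[XXO/OO./X..]+1* (1,2)[XX./OOO/X..]+1 (2,1)[XX./OO./XO.]+1 (2,2)[XX./OO./X.O]+1
p3 X@[XXO/OO./X..] terminal -1; root [.X./OO./X..] d5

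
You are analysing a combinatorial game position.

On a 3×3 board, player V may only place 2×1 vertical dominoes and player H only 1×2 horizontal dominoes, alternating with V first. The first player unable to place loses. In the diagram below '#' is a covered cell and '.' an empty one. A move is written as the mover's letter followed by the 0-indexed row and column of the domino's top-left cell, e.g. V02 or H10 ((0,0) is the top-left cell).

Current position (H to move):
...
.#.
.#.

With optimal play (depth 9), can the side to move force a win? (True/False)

ply 1, H at .../.#./.#. | H00=-1→##./.#./.#.*; H01=-1→.##/.#./.#.
ply 2, V at ##./.#./.#. | V02=+1→###/.##/.#.*; V10=+1→##./##./##.; V12=+1→##./.##/.##
ply 3: ###/.##/.#. is terminal -1 (H); from .../.#./.#. depth 9

H winning at [.../.#./.#.]: False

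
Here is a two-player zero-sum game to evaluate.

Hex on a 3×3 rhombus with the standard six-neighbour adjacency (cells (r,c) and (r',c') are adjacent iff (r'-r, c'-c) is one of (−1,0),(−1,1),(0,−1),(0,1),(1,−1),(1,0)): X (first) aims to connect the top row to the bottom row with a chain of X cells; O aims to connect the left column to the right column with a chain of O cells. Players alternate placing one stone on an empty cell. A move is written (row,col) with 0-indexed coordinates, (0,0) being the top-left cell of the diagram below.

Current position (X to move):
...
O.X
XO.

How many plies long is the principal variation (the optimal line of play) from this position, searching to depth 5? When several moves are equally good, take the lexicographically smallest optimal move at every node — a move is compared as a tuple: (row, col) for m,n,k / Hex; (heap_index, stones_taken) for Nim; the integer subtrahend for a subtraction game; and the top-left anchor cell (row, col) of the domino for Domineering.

ply 1, X at .../O.X/XO. | (0,0)=-1→X../O.X/XO.; (0,1)=-1→.X./O.X/XO.; (0,2)=+1→..X/O.X/XO.*; (1,1)=+1→.../OXX/XO.; (2,2)=-1→.../O.X/XOX
ply 2, O at ..X/O.X/XO. | (0,0)=-1→O.X/O.X/XO.*; (0,1)=-1→.OX/O.X/XO.; (1,1)=-1→..X/OOX/XO.; (2,2)=-1→..X/O.X/XOO
ply 3, X at O.X/O.X/XO. | (0,1)=+1→OXX/O.X/XO.*; (1,1)=+1→O.X/OXX/XO.; (2,2)=+1→O.X/O.X/XOX
ply 4, O at OXX/O.X/XO. | (1,1)=-1→OXX/OOX/XO.*; (2,2)=-1→OXX/O.X/XOO
ply 5, X at OXX/OOX/XO. | (2,2)=+1→OXX/OOX/XOX*
ply 6: OXX/OOX/XOX is terminal -1 (O); from .../O.X/XO. depth 5

PV length from [.../O.X/XO.]: 5 plies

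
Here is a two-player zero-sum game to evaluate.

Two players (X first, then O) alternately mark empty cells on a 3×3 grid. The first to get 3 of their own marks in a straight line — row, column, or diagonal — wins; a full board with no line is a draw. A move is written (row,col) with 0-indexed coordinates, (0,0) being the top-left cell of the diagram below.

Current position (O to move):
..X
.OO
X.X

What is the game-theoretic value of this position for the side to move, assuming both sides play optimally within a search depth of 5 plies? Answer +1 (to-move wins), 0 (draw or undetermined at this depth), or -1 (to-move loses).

ply 1, O at ..X/.OO/X.X | (0,0)=-1→O.X/.OO/X.X; (0,1)=-1→.OX/.OO/X.X; (1,0)=+1→..X/OOO/X.X*; (2,1)=+1→..X/.OO/XOX
ply 2: ..X/OOO/X.X is terminal -1 (X); from ..X/.OO/X.X depth 5

value(..X/.OO/X.X, O) = +1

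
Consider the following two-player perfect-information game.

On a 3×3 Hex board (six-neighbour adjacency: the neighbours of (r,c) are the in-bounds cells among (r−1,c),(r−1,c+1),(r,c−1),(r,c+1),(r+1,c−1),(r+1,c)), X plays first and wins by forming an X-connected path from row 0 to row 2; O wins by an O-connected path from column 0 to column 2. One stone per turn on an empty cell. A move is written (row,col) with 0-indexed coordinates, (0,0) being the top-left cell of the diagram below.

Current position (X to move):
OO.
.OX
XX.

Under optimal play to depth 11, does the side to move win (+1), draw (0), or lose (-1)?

value(OO./.OX/XX., X) = +1

ply 1, X at OO./.OX/XX. | (0,2)=+1→OOX/.OX/XX.*; (1,0)=-1→OO./XOX/XX.; (2,2)=-1→OO./.OX/XXX
ply 2: OOX/.OX/XX. is terminal -1 (O); from OO./.OX/XX. depth 11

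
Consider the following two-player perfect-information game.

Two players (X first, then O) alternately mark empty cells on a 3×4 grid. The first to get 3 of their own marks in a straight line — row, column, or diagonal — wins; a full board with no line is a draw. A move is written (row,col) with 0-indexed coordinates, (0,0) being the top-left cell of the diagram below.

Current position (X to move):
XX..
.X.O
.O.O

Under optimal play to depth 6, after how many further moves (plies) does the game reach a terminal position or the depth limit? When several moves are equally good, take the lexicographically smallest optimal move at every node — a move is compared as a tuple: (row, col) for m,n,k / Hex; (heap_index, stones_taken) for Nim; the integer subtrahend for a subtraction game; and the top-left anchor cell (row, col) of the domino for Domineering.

PV length from [XX../.X.O/.O.O]: 1 ply

[XX../.X.O/.O.O] X move#1: (0,2):+1/XXX./.X.O/.O.O*, (0,3):-1/XX.X/.X.O/.O.O, (1,0):-1/XX../XX.O/.O.O, (1,2):-1/XX../.XXO/.O.O, (2,0):-1/XX../.X.O/XO.O, (2,2):+1/XX../.X.O/.OXO
[XXX./.X.O/.O.O] end (terminal -1, O#2); searched XX../.X.O/.O.O to 6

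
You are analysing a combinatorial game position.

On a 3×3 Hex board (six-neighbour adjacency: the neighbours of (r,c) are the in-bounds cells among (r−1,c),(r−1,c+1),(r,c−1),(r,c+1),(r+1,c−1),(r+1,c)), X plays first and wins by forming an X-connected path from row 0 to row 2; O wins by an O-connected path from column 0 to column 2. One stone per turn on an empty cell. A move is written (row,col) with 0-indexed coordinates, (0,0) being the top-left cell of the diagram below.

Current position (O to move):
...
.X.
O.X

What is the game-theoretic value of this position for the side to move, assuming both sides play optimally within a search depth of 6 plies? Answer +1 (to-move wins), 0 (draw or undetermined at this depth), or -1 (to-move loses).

value(.../.X./O.X, O) = -1

ply 1, O at .../.X./O.X | (0,0)=-1→O../.X./O.X*; (0,1)=-1→.O./.X./O.X; (0,2)=-1→..O/.X./O.X; (1,0)=-1→.../OX./O.X; (1,2)=-1→.../.XO/O.X; (2,1)=-1→.../.X./OOX
ply 2, X at O../.X./O.X | (0,1)=+1→OX./.X./O.X*; (0,2)=+1→O.X/.X./O.X; (1,0)=+1→O../XX./O.X; (1,2)=+1→O../.XX/O.X; (2,1)=+1→O../.X./OXX
ply 3, O at OX./.X./O.X | (0,2)=-1→OXO/.X./O.X*; (1,0)=-1→OX./OX./O.X; (1,2)=-1→OX./.XO/O.X; (2,1)=-1→OX./.X./OOX
ply 4, X at OXO/.X./O.X | (1,0)=+1→OXO/XX./O.X*; (1,2)=+1→OXO/.XX/O.X; (2,1)=+1→OXO/.X./OXX
ply 5, O at OXO/XX./O.X | (1,2)=-1→OXO/XXO/O.X*; (2,1)=-1→OXO/XX./OOX
ply 6, X at OXO/XXO/O.X | (2,1)=+1→OXO/XXO/OXX*
ply 7: OXO/XXO/OXX is terminal -1 (O); from .../.X./O.X depth 6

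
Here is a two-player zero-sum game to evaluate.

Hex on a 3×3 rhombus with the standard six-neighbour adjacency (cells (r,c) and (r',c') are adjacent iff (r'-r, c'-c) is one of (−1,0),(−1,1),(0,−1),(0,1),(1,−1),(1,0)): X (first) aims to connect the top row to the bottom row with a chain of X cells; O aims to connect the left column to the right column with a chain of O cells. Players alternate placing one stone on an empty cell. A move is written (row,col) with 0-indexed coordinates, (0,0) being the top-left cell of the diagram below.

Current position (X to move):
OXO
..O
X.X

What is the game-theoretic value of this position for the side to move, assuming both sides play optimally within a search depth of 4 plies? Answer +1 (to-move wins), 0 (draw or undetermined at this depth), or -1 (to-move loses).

value(OXO/..O/X.X, X) = +1

p1 X@[OXO/..O/X.X]: (1,0)[OXO/X.O/X.X]+1* (1,1)[OXO/.XO/X.X]+1 (2,1)[OXO/..O/XXX]+1
p2 O@[OXO/X.O/X.X] terminal -1; root [OXO/..O/X.X] d4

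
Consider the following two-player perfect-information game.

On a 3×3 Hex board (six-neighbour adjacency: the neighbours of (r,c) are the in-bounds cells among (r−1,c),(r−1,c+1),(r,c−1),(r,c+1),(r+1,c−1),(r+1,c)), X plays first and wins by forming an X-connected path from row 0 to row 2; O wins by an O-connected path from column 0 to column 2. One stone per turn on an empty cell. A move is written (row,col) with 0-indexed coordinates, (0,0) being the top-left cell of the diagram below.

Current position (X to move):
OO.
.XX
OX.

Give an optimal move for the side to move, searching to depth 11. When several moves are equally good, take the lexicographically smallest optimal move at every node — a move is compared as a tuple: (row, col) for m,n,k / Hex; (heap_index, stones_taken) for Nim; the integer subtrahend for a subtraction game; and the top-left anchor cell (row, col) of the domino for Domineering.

[OO./.XX/OX.] X move#1: (0,2):+1/OOX/.XX/OX.*, (1,0):-1/OO./XXX/OX., (2,2):-1/OO./.XX/OXX
[OOX/.XX/OX.] end (terminal -1, O#2); searched OO./.XX/OX. to 11

X's best at [OO./.XX/OX.]: (0,2)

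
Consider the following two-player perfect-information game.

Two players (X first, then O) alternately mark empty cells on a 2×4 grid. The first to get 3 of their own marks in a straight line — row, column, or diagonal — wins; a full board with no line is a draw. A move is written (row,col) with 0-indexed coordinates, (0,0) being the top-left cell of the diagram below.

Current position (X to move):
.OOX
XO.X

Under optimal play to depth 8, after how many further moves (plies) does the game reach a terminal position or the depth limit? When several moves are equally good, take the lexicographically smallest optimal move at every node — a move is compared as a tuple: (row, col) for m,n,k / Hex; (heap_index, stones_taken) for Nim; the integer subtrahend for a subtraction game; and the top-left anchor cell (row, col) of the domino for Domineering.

PV length from [.OOX/XO.X]: 2 plies

ply 1, X at .OOX/XO.X | (0,0)=+0→XOOX/XO.X*; (1,2)=-1→.OOX/XOXX
ply 2, O at XOOX/XO.X | (1,2)=+0→XOOX/XOOX*
ply 3: XOOX/XOOX is terminal +0 (X); from .OOX/XO.X depth 8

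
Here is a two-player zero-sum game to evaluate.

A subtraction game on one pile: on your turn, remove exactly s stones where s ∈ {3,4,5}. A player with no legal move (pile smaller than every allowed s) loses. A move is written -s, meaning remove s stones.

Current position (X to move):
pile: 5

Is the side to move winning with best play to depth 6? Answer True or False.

X winning at [5]: True

[5] X move#1: -3:+1/2*, -4:+1/1, -5:+1/0
[2] end (terminal -1, O#2); searched 5 to 6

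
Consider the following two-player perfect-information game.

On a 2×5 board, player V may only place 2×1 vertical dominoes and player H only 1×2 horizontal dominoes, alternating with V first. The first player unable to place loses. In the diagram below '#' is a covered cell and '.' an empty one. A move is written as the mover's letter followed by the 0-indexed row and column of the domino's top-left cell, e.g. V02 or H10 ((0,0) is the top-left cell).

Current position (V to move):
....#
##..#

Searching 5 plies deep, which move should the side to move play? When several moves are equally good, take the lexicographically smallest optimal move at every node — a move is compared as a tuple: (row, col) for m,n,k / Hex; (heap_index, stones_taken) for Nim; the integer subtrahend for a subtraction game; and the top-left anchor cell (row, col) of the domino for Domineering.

p1 V@[....#/##..#]: V02[..#.#/###.#]+1* V03[...##/##.##]-1
p2 H@[..#.#/###.#]: H00[###.#/###.#]-1*
p3 V@[###.#/###.#]: V03[#####/#####]+1*
p4 H@[#####/#####] terminal -1; root [....#/##..#] d5

V's best at [....#/##..#]: V02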